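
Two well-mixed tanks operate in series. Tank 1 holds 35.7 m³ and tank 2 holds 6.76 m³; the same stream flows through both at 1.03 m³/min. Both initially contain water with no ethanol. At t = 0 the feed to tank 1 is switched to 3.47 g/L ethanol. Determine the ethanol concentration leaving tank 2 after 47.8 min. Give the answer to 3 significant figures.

Each tank obeys Vᵢ dCᵢ/dt = Q(Cᵢ₋₁ − Cᵢ), so τᵢ = Vᵢ/Q.
τ₁ = 35.7/1.03 = 34.660 min; τ₂ = 6.76/1.03 = 6.5631 min.
Solving the cascade with C₁(0)=C₂(0)=0 gives C₂(t) = C_in[1 − (τ₁ e^(−t/τ₁) − τ₂ e^(−t/τ₂))/(τ₁ − τ₂)].
At t = 47.8: e^(−t/τ₁) = 0.25180, e^(−t/τ₂) = 0.00068703.
C₂ = 3.47·[1 − (34.660·0.25180 − 6.5631·0.00068703)/(28.097)] = 3.47·0.68954 = 2.3927 g/L.

2.39 g/L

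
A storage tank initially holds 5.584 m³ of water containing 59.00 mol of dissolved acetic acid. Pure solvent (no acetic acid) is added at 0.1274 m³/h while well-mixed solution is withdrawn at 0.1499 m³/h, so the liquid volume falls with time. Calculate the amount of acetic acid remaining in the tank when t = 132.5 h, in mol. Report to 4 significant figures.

0.3650 mol

Let m(t) be the amount of acetic acid. Volume: V(t) = V₀ + (Q_in − Q_out) t = 5.584 − 0.0225000 t; V(132.5) = 2.60275 m³.
Species balance (pure solvent in): dm/dt = −Q_out · m/V(t).
dm/m = −Q_out dt/(V₀ − 0.0225000 t); integrating gives ln(m/m₀) = −(Q_out/(Q_in−Q_out)) ln(V/V₀).
m = m₀ (V₀/V)^(Q_out/(Q_in−Q_out)) = 59.00 × (5.584/2.60275)^(-6.66222) = 0.364955 mol.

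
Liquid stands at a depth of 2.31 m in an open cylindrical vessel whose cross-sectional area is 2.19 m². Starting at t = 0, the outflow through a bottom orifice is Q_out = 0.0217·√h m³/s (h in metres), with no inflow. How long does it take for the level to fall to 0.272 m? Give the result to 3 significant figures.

202 s

With no inflow, A dh/dt = −0.0217 √h.
Separate and integrate: 2(√h − √h₀) = −(0.0217/A) t.
t = 2A(√h₀ − √h)/0.0217 = 2·2.19·(√2.31 − √0.272)/0.0217
  = 4.3800 × (1.5199 − 0.52154) / 0.0217 = 201.51 s.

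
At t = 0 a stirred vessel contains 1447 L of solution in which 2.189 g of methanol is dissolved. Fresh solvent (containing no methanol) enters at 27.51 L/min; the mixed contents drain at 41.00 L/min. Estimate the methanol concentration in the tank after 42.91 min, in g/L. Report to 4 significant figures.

0.0005337 g/L

Let m(t) be the amount of methanol. Volume: V(t) = V₀ + (Q_in − Q_out) t = 1447 − 13.4900 t; V(42.91) = 868.144 L.
No methanol enters, so dm/dt = −Q_out · (m/V).
dm/m = −Q_out dt/(V₀ − 13.4900 t); integrating gives ln(m/m₀) = −(Q_out/(Q_in−Q_out)) ln(V/V₀).
m = m₀ (V₀/V)^(Q_out/(Q_in−Q_out)) = 2.189 × (1447/868.144)^(-3.03929) = 0.463339 g.
C = m/V = 0.463339/868.144 = 0.000533712 g/L.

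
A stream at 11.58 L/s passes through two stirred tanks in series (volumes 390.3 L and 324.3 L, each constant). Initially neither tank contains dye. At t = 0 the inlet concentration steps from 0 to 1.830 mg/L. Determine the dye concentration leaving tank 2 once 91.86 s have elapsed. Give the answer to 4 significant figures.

1.459 mg/L

Species balance on tank i: dCᵢ/dt = (Cᵢ₋₁ − Cᵢ)/τᵢ with τᵢ = Vᵢ/Q.
τ₁ = 390.3/11.58 = 33.7047 s; τ₂ = 324.3/11.58 = 28.0052 s.
Tank 1: C₁ = C_in(1 − e^(−t/τ₁)). Tank 2 (τ₁ ≠ τ₂): C₂ = C_in[1 − (τ₁ e^(−t/τ₁) − τ₂ e^(−t/τ₂))/(τ₁ − τ₂)].
At t = 91.86: e^(−t/τ₁) = 0.0655174, e^(−t/τ₂) = 0.0376242.
C₂ = 1.830·[1 − (33.7047·0.0655174 − 28.0052·0.0376242)/(5.69948)] = 1.830·0.797425 = 1.45929 mg/L.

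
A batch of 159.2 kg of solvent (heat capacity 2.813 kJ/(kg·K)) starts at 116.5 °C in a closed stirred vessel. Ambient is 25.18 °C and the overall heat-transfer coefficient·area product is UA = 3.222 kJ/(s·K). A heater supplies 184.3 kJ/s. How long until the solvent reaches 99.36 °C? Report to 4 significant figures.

Lumped-capacitance energy balance: M c_p dT/dt = UA(T_amb − T) + Q̇.
τ = M c_p/UA = 138.991 s; T_ss = T_amb + Q̇/UA = 25.18 + 184.3/3.222 = 82.3805 °C.
T(t) = T_ss + (T₀ − T_ss)e^(−t/τ); set T = 99.36:
t = −τ ln[(T − T_ss)/(T₀ − T_ss)] = −138.991 · ln(0.497648) = 96.9967 s.

97.00 s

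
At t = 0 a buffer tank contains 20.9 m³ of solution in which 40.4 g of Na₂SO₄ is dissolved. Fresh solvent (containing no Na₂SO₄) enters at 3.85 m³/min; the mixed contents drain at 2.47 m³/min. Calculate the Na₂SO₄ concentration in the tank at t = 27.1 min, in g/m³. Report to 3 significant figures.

Let m(t) be the amount of Na₂SO₄. Volume: V(t) = V₀ + (Q_in − Q_out) t = 20.9 + 1.3800 t; V(27.1) = 58.298 m³.
Species balance (pure solvent in): dm/dt = −Q_out · m/V(t).
dm/m = −Q_out dt/(V₀ + 1.3800 t); integrating gives ln(m/m₀) = −(Q_out/(Q_in−Q_out)) ln(V/V₀).
m = m₀ (V₀/V)^(Q_out/(Q_in−Q_out)) = 40.4 × (20.9/58.298)^(1.7899) = 6.4415 g.
C = m/V = 6.4415/58.298 = 0.11049 g/m³.

0.110 g/m³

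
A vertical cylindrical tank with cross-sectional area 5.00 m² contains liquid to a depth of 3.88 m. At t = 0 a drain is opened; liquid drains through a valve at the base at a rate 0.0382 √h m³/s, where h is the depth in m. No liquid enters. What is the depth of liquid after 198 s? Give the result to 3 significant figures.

1.47 m

With no inflow, A dh/dt = −0.0382 √h.
This is separable: 2 d(√h)/dt = −0.0382/A, so √h = √h₀ − (0.0382/(2A)) t.
√h = √3.88 − 0.0382·198/(2·5.00) = 1.9698 − 0.75636 = 1.2134.
h = 1.2134² = 1.4724 m.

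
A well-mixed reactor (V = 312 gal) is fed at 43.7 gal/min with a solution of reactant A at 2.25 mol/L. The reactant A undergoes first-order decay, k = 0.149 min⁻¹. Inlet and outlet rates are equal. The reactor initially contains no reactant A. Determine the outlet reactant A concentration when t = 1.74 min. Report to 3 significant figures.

0.431 mol/L

V dC/dt = Q(C_in − C) − k V C.
dC/dt = (Q/V) C_in − (Q/V + k) C; effective rate a = Q/V + k = 0.14006 + 0.149 = 0.28906 min⁻¹.
C_ss = Q C_in/(Q + kV) = 1.0902 mol/L; C(t) = C_ss + (C₀ − C_ss) e^(−a t).
C(1.74) = 1.0902 + (-1.0902)·e^(−0.28906·1.74) = 1.0902 + (-1.0902)·0.60473 = 0.43093 mol/L.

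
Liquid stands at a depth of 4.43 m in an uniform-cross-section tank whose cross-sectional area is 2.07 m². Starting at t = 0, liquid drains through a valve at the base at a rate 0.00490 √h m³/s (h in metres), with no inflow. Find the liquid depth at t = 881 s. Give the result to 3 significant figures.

With no inflow, A dh/dt = −0.00490 √h.
Separate and integrate: 2(√h − √h₀) = −(0.00490/A) t.
√h = √4.43 − 0.00490·881/(2·2.07) = 2.1048 − 1.0427 = 1.0620.
h = 1.0620² = 1.1279 m.

1.13 m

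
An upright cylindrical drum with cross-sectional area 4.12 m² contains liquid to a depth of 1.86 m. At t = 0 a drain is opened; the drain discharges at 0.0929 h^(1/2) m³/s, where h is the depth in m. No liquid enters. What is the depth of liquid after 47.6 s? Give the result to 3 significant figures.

Volume balance on the tank: A dh/dt = −0.0929 √h.
∫ h^(−1/2) dh = −(0.0929/A) ∫ dt, giving 2√h = 2√h₀ − (0.0929/A) t.
√h = √1.86 − 0.0929·47.6/(2·4.12) = 1.3638 − 0.53666 = 0.82716.
h = 0.82716² = 0.68420 m.

0.684 m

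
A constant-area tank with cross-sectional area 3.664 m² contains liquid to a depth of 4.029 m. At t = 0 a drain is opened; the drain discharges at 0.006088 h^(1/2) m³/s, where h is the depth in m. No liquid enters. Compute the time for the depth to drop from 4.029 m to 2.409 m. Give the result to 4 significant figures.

A dh/dt = −Q_out = −0.006088 √h.
Separate and integrate: 2(√h − √h₀) = −(0.006088/A) t.
t = 2A(√h₀ − √h)/0.006088 = 2·3.664·(√4.029 − √2.409)/0.006088
  = 7.32800 × (2.00724 − 1.55210) / 0.006088 = 547.844 s.

547.8 s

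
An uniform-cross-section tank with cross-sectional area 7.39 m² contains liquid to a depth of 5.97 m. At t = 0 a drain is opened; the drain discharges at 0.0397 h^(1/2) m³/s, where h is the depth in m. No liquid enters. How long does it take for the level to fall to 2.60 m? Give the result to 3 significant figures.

309 s

A dh/dt = −Q_out = −0.0397 √h.
This is separable: 2 d(√h)/dt = −0.0397/A, so √h = √h₀ − (0.0397/(2A)) t.
t = 2A(√h₀ − √h)/0.0397 = 2·7.39·(√5.97 − √2.60)/0.0397
  = 14.780 × (2.4434 − 1.6125) / 0.0397 = 309.34 s.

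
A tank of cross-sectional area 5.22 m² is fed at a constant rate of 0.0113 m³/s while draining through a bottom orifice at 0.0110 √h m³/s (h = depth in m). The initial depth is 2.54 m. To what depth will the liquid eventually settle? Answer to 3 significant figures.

A dh/dt = Q_in − 0.0110 √h. Steady state requires inflow = outflow:
Q_in = 0.0110 √h_ss ⇒ √h_ss = 0.0113/0.0110 = 1.0273.
h_ss = 1.0273² = 1.0553 m. (Since h₀ = 2.54 m > h_ss, the level will fall toward this value.)

1.06 m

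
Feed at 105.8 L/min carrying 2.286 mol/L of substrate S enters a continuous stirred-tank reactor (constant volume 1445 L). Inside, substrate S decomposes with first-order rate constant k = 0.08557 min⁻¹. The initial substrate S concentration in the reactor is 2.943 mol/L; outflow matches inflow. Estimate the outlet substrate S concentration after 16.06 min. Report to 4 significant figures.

Species balance: V dC/dt = Q C_in − Q C − k V C.
This is linear with rate a = Q/V + k = 0.158788 min⁻¹.
C_ss = Q C_in/(Q + kV) = 1.05409 mol/L; C(t) = C_ss + (C₀ − C_ss) e^(−a t).
C(16.06) = 1.05409 + (1.88891)·e^(−0.158788·16.06) = 1.05409 + (1.88891)·0.0780711 = 1.20156 mol/L.

1.202 mol/L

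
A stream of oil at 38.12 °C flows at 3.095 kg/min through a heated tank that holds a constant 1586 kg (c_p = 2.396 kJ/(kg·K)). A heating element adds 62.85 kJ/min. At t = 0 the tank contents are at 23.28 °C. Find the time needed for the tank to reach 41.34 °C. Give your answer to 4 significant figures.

M c_p dT/dt = ṁ c_p (T_in − T) + Q̇.
τ = M/ṁ = 512.439 min; T_ss = T_in + Q̇/(ṁ c_p) = 46.5954 °C.
T(t) = T_ss + (T₀ − T_ss) e^(−t/τ). Set T = 41.34:
e^(−t/τ) = (41.34 − 46.5954)/(23.28 − 46.5954) = 0.225403
t = −512.439 · ln(0.225403) = 763.465 min.

763.5 min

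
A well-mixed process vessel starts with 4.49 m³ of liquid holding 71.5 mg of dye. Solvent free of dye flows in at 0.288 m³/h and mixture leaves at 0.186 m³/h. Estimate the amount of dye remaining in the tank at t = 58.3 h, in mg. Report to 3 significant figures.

15.4 mg

Total volume: dV/dt = Q_in − Q_out = 0.10200 m³/h, so V(t) = 4.49 + 0.10200 t and V(58.3) = 10.437 m³.
Species balance (pure solvent in): dm/dt = −Q_out · m/V(t).
Separate: dm/m = −Q_out dt/V(t) ⇒ ln(m/m₀) = −(Q_out/(Q_in−Q_out)) ln(V/V₀).
m = m₀ (V₀/V)^(Q_out/(Q_in−Q_out)) = 71.5 × (4.49/10.437)^(1.8235) = 15.358 mg.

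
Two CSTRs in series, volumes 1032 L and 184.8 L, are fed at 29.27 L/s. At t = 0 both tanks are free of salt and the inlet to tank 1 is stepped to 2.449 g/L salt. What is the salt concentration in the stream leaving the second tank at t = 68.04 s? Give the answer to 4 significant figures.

2.016 g/L

Species balance on tank i: dCᵢ/dt = (Cᵢ₋₁ − Cᵢ)/τᵢ with τᵢ = Vᵢ/Q.
τ₁ = 1032/29.27 = 35.2579 s; τ₂ = 184.8/29.27 = 6.31363 s.
Tank 1: C₁ = C_in(1 − e^(−t/τ₁)). Tank 2 (τ₁ ≠ τ₂): C₂ = C_in[1 − (τ₁ e^(−t/τ₁) − τ₂ e^(−t/τ₂))/(τ₁ − τ₂)].
At t = 68.04: e^(−t/τ₁) = 0.145180, e^(−t/τ₂) = 2.08808e-05.
C₂ = 2.449·[1 − (35.2579·0.145180 − 6.31363·2.08808e-05)/(28.9443)] = 2.449·0.823156 = 2.01591 g/L.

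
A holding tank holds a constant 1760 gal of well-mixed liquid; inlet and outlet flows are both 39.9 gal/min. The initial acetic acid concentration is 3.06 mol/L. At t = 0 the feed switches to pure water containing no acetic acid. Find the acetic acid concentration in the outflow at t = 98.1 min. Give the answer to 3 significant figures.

Species balance on the tank: V dC/dt = Q(C_in − C).
Rewrite as dC/dt + C/τ = C_in/τ, τ = V/Q = 44.110 min.
Integrating: C(t) = C_in + (C₀ − C_in) e^(−t/τ).
C(98.1) = 0 + (3.06 − 0)·e^(−98.1/44.110) = 0 + (3.0600)·0.10818 = 0.33103 mol/L.

0.331 mol/L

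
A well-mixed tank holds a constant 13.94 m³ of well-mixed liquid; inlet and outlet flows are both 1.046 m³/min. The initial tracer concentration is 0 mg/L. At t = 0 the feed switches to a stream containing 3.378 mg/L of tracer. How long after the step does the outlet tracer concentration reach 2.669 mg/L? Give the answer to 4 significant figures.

Species balance: V dC/dt = Q(C_in − C) ⇒ τ = V/Q = 13.3270 min.
C(t) = C_in + (C₀ − C_in) e^(−t/τ). Set C = 2.669 and solve for t:
e^(−t/τ) = (C − C_in)/(C₀ − C_in) = (2.669 − 3.378)/(0 − 3.378) = 0.209888
t = −τ ln(…) = 13.3270 × 1.56118 = 20.8058 min.

20.81 min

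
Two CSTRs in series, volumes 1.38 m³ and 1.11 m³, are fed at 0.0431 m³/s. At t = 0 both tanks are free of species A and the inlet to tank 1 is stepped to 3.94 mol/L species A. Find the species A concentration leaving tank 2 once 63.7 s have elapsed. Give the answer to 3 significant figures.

2.55 mol/L

Species balance on tank i: dCᵢ/dt = (Cᵢ₋₁ − Cᵢ)/τᵢ with τᵢ = Vᵢ/Q.
τ₁ = 1.38/0.0431 = 32.019 s; τ₂ = 1.11/0.0431 = 25.754 s.
Solving the cascade with C₁(0)=C₂(0)=0 gives C₂(t) = C_in[1 − (τ₁ e^(−t/τ₁) − τ₂ e^(−t/τ₂))/(τ₁ − τ₂)].
At t = 63.7: e^(−t/τ₁) = 0.13677, e^(−t/τ₂) = 0.084298.
C₂ = 3.94·[1 − (32.019·0.13677 − 25.754·0.084298)/(6.2645)] = 3.94·0.64752 = 2.5512 mol/L.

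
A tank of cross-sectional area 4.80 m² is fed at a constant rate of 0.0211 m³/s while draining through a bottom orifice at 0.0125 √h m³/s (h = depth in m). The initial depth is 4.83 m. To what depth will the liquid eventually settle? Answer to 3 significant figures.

2.85 m

Mass balance (ρ constant): A dh/dt = Q_in − 0.0125 √h. At steady state dh/dt = 0:
Q_in = 0.0125 √h_ss ⇒ √h_ss = 0.0211/0.0125 = 1.6880.
h_ss = 1.6880² = 2.8493 m. (Since h₀ = 4.83 m > h_ss, the level will fall toward this value.)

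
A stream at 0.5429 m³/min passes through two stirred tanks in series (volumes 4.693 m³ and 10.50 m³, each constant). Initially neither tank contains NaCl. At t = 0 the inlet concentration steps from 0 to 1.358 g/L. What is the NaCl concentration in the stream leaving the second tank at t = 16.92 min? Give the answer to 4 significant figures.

0.4892 g/L

Each tank obeys Vᵢ dCᵢ/dt = Q(Cᵢ₋₁ − Cᵢ), so τᵢ = Vᵢ/Q.
τ₁ = 4.693/0.5429 = 8.64432 min; τ₂ = 10.50/0.5429 = 19.3406 min.
Tank 1: C₁ = C_in(1 − e^(−t/τ₁)). Tank 2 (τ₁ ≠ τ₂): C₂ = C_in[1 − (τ₁ e^(−t/τ₁) − τ₂ e^(−t/τ₂))/(τ₁ − τ₂)].
At t = 16.92: e^(−t/τ₁) = 0.141231, e^(−t/τ₂) = 0.416927.
C₂ = 1.358·[1 − (8.64432·0.141231 − 19.3406·0.416927)/(-10.6963)] = 1.358·0.360267 = 0.489242 g/L.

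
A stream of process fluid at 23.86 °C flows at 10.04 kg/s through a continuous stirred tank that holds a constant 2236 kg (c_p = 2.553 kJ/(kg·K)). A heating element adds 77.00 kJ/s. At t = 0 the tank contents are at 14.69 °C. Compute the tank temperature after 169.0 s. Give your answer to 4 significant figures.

Energy balance: M c_p dT/dt = ṁ c_p (T_in − T) + 77.00.
τ = M/ṁ = 222.709 s; T_ss = T_in + Q̇/(ṁ c_p) = 23.86 + 77.00/(10.04·2.553) = 26.8640 °C.
T approaches T_ss exponentially: T(t) = T_ss + (T₀ − T_ss) e^(−t/τ).
T(169.0) = 26.8640 + (-12.1740)·e^(−169.0/222.709) = 26.8640 + (-12.1740)·0.468211 = 21.1640 °C.

21.16 °C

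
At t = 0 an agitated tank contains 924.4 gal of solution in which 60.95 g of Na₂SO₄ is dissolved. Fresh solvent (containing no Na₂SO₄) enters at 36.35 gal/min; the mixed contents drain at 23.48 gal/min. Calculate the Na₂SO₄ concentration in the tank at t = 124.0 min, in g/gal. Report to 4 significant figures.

Let m(t) be the amount of Na₂SO₄. Volume: V(t) = V₀ + (Q_in − Q_out) t = 924.4 + 12.8700 t; V(124.0) = 2520.28 gal.
Species balance (pure solvent in): dm/dt = −Q_out · m/V(t).
Separate: dm/m = −Q_out dt/V(t) ⇒ ln(m/m₀) = −(Q_out/(Q_in−Q_out)) ln(V/V₀).
m = m₀ (V₀/V)^(Q_out/(Q_in−Q_out)) = 60.95 × (924.4/2520.28)^(1.82440) = 9.77882 g.
C = m/V = 9.77882/2520.28 = 0.00388005 g/gal.

0.003880 g/gal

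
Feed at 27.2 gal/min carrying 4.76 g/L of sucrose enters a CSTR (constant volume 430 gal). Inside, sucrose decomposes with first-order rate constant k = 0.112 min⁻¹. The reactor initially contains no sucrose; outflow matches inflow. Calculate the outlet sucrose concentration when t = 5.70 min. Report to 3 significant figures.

Accumulation = in − out − consumed: V dC/dt = Q C_in − Q C − k V C.
This is linear with rate a = Q/V + k = 0.17526 min⁻¹.
C_ss = Q C_in/(Q + kV) = 1.7180 g/L; C(t) = C_ss + (C₀ − C_ss) e^(−a t).
C(5.70) = 1.7180 + (-1.7180)·e^(−0.17526·5.70) = 1.7180 + (-1.7180)·0.36826 = 1.0854 g/L.

1.09 g/L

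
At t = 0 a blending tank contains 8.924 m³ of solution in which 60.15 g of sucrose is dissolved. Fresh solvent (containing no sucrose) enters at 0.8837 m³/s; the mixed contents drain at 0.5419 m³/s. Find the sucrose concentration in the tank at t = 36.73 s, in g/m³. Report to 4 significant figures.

Let m(t) be the amount of sucrose. Volume: V(t) = V₀ + (Q_in − Q_out) t = 8.924 + 0.341800 t; V(36.73) = 21.4783 m³.
Solute balance: dm/dt = 0 − Q_out C = −Q_out m/V(t).
dm/m = −Q_out dt/(V₀ + 0.341800 t); integrating gives ln(m/m₀) = −(Q_out/(Q_in−Q_out)) ln(V/V₀).
m = m₀ (V₀/V)^(Q_out/(Q_in−Q_out)) = 60.15 × (8.924/21.4783)^(1.58543) = 14.9447 g.
C = m/V = 14.9447/21.4783 = 0.695806 g/m³.

0.6958 g/m³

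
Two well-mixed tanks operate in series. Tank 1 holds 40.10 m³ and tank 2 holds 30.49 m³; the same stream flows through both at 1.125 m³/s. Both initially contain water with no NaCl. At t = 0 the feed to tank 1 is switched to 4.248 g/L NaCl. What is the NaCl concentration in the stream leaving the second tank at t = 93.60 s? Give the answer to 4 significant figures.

3.391 g/L

Species balance on tank i: dCᵢ/dt = (Cᵢ₋₁ − Cᵢ)/τᵢ with τᵢ = Vᵢ/Q.
τ₁ = 40.10/1.125 = 35.6444 s; τ₂ = 30.49/1.125 = 27.1022 s.
Solving the cascade with C₁(0)=C₂(0)=0 gives C₂(t) = C_in[1 − (τ₁ e^(−t/τ₁) − τ₂ e^(−t/τ₂))/(τ₁ − τ₂)].
At t = 93.60: e^(−t/τ₁) = 0.0723720, e^(−t/τ₂) = 0.0316318.
C₂ = 4.248·[1 − (35.6444·0.0723720 − 27.1022·0.0316318)/(8.54222)] = 4.248·0.798370 = 3.39148 g/L.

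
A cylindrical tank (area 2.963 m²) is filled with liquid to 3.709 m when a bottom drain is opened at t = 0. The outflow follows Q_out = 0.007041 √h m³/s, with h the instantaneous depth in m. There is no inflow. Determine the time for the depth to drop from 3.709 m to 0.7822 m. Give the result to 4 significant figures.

A dh/dt = −Q_out = −0.007041 √h.
Separate and integrate: 2(√h − √h₀) = −(0.007041/A) t.
t = 2A(√h₀ − √h)/0.007041 = 2·2.963·(√3.709 − √0.7822)/0.007041
  = 5.92600 × (1.92588 − 0.884421) / 0.007041 = 876.533 s.

876.5 s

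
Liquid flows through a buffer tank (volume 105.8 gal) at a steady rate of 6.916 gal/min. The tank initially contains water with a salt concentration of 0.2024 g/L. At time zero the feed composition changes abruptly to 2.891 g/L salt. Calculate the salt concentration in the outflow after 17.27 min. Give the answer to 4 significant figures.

2.022 g/L

Unsteady species balance (constant V, well mixed): V dC/dt = Q(C_in − C).
Rewrite as dC/dt + C/τ = C_in/τ, τ = V/Q = 15.2979 min.
Solution: C(t) = C_in + (C₀ − C_in) e^(−t/τ).
C(17.27) = 2.891 + (0.2024 − 2.891)·e^(−17.27/15.2979) = 2.891 + (-2.68860)·0.323384 = 2.02155 g/L.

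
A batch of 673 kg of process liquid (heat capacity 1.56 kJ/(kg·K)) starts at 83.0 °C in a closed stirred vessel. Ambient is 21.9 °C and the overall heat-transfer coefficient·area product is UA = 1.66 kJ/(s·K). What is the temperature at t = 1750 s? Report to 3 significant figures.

Lumped-capacitance energy balance: M c_p dT/dt = UA(T_amb − T).
dT/dt = (T_ss − T)/τ with T_ss = T_amb = 21.900 °C, τ = M c_p/UA = 673·1.56/1.66 = 632.46 s.
This is linear first-order; T(t) = T_ss + (T₀ − T_ss) e^(−t/τ).
T(1750) = 21.900 + (61.100)·0.062851 = 25.740 °C.

25.7 °C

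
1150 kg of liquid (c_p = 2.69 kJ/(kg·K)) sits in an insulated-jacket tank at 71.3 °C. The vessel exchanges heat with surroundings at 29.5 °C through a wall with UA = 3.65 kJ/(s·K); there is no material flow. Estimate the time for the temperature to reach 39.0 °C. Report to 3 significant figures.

1260 s

Energy balance: M c_p dT/dt = −UA(T − T_amb).
τ = M c_p/UA = 847.53 s; T_ss = T_amb = 29.500 °C.
T(t) = T_ss + (T₀ − T_ss)e^(−t/τ); set T = 39.0:
t = −τ ln[(T − T_ss)/(T₀ − T_ss)] = −847.53 · ln(0.22727) = 1255.7 s.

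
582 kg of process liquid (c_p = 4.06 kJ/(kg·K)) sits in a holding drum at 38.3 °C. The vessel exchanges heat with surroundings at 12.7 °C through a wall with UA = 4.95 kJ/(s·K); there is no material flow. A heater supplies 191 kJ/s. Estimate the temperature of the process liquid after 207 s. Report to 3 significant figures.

42.9 °C

M c_p dT/dt = −UA(T − T_amb) + Q̇.
dT/dt = (T_ss − T)/τ with T_ss = T_amb + Q̇/UA = 12.7 + 191/4.95 = 51.286 °C, τ = M c_p/UA = 582·4.06/4.95 = 477.36 s.
Integrating: T(t) = T_ss + (T₀ − T_ss) e^(−t/τ).
T(207) = 51.286 + (-12.986)·0.64815 = 42.869 °C.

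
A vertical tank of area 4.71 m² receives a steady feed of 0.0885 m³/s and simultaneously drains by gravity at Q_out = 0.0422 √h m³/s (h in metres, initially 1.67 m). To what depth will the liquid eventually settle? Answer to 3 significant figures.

4.40 m

Level balance: A dh/dt = 0.0885 − 0.0422 √h. Setting dh/dt = 0:
Q_in = 0.0422 √h_ss ⇒ √h_ss = 0.0885/0.0422 = 2.0972.
h_ss = 2.0972² = 4.3981 m. (Since h₀ = 1.67 m < h_ss, the level will rise toward this value.)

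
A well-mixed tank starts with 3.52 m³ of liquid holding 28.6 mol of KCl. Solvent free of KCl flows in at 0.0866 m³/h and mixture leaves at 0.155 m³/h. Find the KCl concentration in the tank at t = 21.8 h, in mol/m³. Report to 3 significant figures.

4.04 mol/m³

Total volume: dV/dt = Q_in − Q_out = -0.068400 m³/h, so V(t) = 3.52 − 0.068400 t and V(21.8) = 2.0289 m³.
No KCl enters, so dm/dt = −Q_out · (m/V).
dm/m = −Q_out dt/(V₀ − 0.068400 t); integrating gives ln(m/m₀) = −(Q_out/(Q_in−Q_out)) ln(V/V₀).
m = m₀ (V₀/V)^(Q_out/(Q_in−Q_out)) = 28.6 × (3.52/2.0289)^(-2.2661) = 8.2059 mol.
C = m/V = 8.2059/2.0289 = 4.0445 mol/m³.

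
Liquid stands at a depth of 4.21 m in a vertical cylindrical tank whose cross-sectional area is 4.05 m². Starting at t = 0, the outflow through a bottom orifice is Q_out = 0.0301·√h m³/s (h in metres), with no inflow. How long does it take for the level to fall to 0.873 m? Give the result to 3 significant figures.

With no inflow, A dh/dt = −0.0301 √h.
∫ h^(−1/2) dh = −(0.0301/A) ∫ dt, giving 2√h = 2√h₀ − (0.0301/A) t.
t = 2A(√h₀ − √h)/0.0301 = 2·4.05·(√4.21 − √0.873)/0.0301
  = 8.1000 × (2.0518 − 0.93434) / 0.0301 = 300.72 s.

301 s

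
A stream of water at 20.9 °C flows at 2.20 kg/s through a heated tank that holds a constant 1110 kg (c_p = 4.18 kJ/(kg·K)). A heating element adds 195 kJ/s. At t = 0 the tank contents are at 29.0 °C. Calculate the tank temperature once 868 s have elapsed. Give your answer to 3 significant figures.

M c_p dT/dt = ṁ c_p (T_in − T) + Q̇.
Rearrange: dT/dt = (T_ss − T)/τ with τ = M/ṁ = 504.55 s and T_ss = T_in + Q̇/(ṁ c_p) = 42.105 °C.
This is linear first-order; T(t) = T_ss + (T₀ − T_ss) e^(−t/τ).
T(868) = 42.105 + (-13.105)·e^(−868/504.55) = 42.105 + (-13.105)·0.17900 = 39.759 °C.

39.8 °C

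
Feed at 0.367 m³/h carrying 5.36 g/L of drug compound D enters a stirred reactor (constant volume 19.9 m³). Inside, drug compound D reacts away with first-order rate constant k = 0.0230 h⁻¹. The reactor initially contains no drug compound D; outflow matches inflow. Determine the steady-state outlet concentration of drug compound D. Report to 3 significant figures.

2.39 g/L

Accumulation = in − out − consumed: V dC/dt = Q C_in − Q C − k V C.
At steady state: 0 = Q C_in − (Q + kV) C_ss, so C_ss = Q C_in/(Q + kV).
C_ss = 0.367·5.36/(0.367 + 0.0230·19.9) = 1.9671/0.82470 = 2.3853 g/L.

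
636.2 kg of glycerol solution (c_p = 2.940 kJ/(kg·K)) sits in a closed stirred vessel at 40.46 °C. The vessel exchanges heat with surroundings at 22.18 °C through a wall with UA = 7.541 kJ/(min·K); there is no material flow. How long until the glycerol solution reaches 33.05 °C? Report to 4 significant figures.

128.9 min

M c_p dT/dt = −UA(T − T_amb).
τ = M c_p/UA = 248.034 min; T_ss = T_amb = 22.1800 °C.
T(t) = T_ss + (T₀ − T_ss)e^(−t/τ); set T = 33.05:
t = −τ ln[(T − T_ss)/(T₀ − T_ss)] = −248.034 · ln(0.594639) = 128.929 min.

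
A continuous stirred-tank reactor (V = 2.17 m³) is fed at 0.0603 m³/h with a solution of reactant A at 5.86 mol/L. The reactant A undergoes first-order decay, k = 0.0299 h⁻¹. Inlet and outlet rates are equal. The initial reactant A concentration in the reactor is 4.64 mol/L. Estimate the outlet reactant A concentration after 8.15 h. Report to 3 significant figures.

3.96 mol/L

Accumulation = in − out − consumed: V dC/dt = Q C_in − Q C − k V C.
This is linear with rate a = Q/V + k = 0.057688 h⁻¹.
C_ss = Q C_in/(Q + kV) = 2.8227 mol/L; C(t) = C_ss + (C₀ − C_ss) e^(−a t).
C(8.15) = 2.8227 + (1.8173)·e^(−0.057688·8.15) = 2.8227 + (1.8173)·0.62490 = 3.9583 mol/L.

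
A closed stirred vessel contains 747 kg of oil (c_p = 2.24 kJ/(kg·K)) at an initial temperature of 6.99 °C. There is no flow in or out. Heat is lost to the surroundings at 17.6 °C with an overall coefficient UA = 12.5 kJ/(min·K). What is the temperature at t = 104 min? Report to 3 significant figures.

12.7 °C

Energy balance: M c_p dT/dt = −UA(T − T_amb).
dT/dt = (T_ss − T)/τ with T_ss = T_amb = 17.600 °C, τ = M c_p/UA = 747·2.24/12.5 = 133.86 min.
This is linear first-order; T(t) = T_ss + (T₀ − T_ss) e^(−t/τ).
T(104) = 17.600 + (-10.610)·0.45982 = 12.721 °C.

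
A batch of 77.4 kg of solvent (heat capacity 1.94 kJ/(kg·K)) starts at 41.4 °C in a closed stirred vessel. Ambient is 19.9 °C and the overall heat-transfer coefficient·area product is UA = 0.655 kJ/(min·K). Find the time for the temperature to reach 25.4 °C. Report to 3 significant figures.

313 min

Lumped-capacitance energy balance: M c_p dT/dt = UA(T_amb − T).
τ = M c_p/UA = 229.25 min; T_ss = T_amb = 19.900 °C.
T(t) = T_ss + (T₀ − T_ss)e^(−t/τ); set T = 25.4:
t = −τ ln[(T − T_ss)/(T₀ − T_ss)] = −229.25 · ln(0.25581) = 312.53 min.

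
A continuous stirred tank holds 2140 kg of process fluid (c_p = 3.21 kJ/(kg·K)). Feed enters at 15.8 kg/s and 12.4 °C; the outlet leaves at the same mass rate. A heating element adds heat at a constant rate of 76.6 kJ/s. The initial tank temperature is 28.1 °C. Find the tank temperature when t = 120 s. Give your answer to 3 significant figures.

19.8 °C

M c_p dT/dt = ṁ c_p (T_in − T) + Q̇.
τ = M/ṁ = 135.44 s; T_ss = T_in + Q̇/(ṁ c_p) = 12.4 + 76.6/(15.8·3.21) = 13.910 °C.
Integrating: T(t) = T_ss + (T₀ − T_ss) e^(−t/τ).
T(120) = 13.910 + (14.190)·e^(−120/135.44) = 13.910 + (14.190)·0.41231 = 19.761 °C.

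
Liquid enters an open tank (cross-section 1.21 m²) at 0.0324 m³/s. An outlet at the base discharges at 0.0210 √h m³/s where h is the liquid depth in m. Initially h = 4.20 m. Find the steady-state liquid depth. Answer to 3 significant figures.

2.38 m

Accumulation of liquid (constant cross-section A): A dh/dt = Q_in − 0.0210 √h. At steady state dh/dt = 0:
Q_in = 0.0210 √h_ss ⇒ √h_ss = 0.0324/0.0210 = 1.5429.
h_ss = 1.5429² = 2.3804 m. (Since h₀ = 4.20 m > h_ss, the level will fall toward this value.)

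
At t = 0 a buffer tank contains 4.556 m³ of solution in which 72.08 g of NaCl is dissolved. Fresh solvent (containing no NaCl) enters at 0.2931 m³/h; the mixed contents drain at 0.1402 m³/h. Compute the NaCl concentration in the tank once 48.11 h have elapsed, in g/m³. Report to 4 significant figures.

Let m(t) be the amount of NaCl. Volume: V(t) = V₀ + (Q_in − Q_out) t = 4.556 + 0.152900 t; V(48.11) = 11.9120 m³.
Species balance (pure solvent in): dm/dt = −Q_out · m/V(t).
dm/m = −Q_out dt/(V₀ + 0.152900 t); integrating gives ln(m/m₀) = −(Q_out/(Q_in−Q_out)) ln(V/V₀).
m = m₀ (V₀/V)^(Q_out/(Q_in−Q_out)) = 72.08 × (4.556/11.9120)^(0.916939) = 29.8595 g.
C = m/V = 29.8595/11.9120 = 2.50667 g/m³.

2.507 g/m³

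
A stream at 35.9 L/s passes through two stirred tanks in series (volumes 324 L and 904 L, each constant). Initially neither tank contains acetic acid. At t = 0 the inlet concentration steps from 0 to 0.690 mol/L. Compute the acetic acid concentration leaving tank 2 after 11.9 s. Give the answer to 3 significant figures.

Each tank obeys Vᵢ dCᵢ/dt = Q(Cᵢ₋₁ − Cᵢ), so τᵢ = Vᵢ/Q.
τ₁ = 324/35.9 = 9.0251 s; τ₂ = 904/35.9 = 25.181 s.
Tank 1: C₁ = C_in(1 − e^(−t/τ₁)). Tank 2 (τ₁ ≠ τ₂): C₂ = C_in[1 − (τ₁ e^(−t/τ₁) − τ₂ e^(−t/τ₂))/(τ₁ − τ₂)].
At t = 11.9: e^(−t/τ₁) = 0.26752, e^(−t/τ₂) = 0.62339.
C₂ = 0.690·[1 − (9.0251·0.26752 − 25.181·0.62339)/(-16.156)] = 0.690·0.17781 = 0.12269 mol/L.

0.123 mol/L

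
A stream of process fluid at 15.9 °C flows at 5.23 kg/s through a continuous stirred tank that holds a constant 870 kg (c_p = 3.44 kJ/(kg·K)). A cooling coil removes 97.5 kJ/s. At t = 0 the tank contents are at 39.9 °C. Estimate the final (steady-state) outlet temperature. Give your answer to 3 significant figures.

10.5 °C

M c_p dT/dt = ṁ c_p (T_in − T) − Q̇.
At steady state dT/dt = 0 ⇒ T_ss = T_in − Q̇/(ṁ c_p) = 15.9 − 97.5/(5.23·3.44) = 10.481 °C.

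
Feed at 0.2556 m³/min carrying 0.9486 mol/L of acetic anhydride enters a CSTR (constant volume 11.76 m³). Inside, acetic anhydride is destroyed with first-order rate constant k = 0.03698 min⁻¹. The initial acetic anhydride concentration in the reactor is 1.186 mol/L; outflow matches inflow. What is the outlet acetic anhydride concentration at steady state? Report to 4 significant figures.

V dC/dt = Q(C_in − C) − k V C.
At steady state: 0 = Q C_in − (Q + kV) C_ss, so C_ss = Q C_in/(Q + kV).
C_ss = 0.2556·0.9486/(0.2556 + 0.03698·11.76) = 0.242462/0.690485 = 0.351148 mol/L.

0.3511 mol/L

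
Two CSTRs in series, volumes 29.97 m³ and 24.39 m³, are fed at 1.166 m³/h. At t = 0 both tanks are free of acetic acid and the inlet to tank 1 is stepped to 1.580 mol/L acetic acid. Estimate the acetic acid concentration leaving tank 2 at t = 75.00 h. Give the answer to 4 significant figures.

1.313 mol/L

Time constants: τᵢ = Vᵢ/Q for each well-mixed tank.
τ₁ = 29.97/1.166 = 25.7033 h; τ₂ = 24.39/1.166 = 20.9177 h.
Solving the cascade with C₁(0)=C₂(0)=0 gives C₂(t) = C_in[1 − (τ₁ e^(−t/τ₁) − τ₂ e^(−t/τ₂))/(τ₁ − τ₂)].
At t = 75.00: e^(−t/τ₁) = 0.0540461, e^(−t/τ₂) = 0.0277232.
C₂ = 1.580·[1 − (25.7033·0.0540461 − 20.9177·0.0277232)/(4.78559)] = 1.580·0.830897 = 1.31282 mol/L.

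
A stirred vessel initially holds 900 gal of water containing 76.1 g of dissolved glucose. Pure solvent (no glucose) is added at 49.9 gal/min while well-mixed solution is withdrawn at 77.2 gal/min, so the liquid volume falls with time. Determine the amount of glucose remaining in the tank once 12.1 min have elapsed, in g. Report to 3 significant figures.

20.9 g

Total volume: dV/dt = Q_in − Q_out = -27.300 gal/min, so V(t) = 900 − 27.300 t and V(12.1) = 569.67 gal.
Solute balance: dm/dt = 0 − Q_out C = −Q_out m/V(t).
Separate: dm/m = −Q_out dt/V(t) ⇒ ln(m/m₀) = −(Q_out/(Q_in−Q_out)) ln(V/V₀).
m = m₀ (V₀/V)^(Q_out/(Q_in−Q_out)) = 76.1 × (900/569.67)^(-2.8278) = 20.880 g.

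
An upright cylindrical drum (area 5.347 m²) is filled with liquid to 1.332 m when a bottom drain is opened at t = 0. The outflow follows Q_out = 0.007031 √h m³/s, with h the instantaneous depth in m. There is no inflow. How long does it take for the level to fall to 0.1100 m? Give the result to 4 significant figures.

With no inflow, A dh/dt = −0.007031 √h.
This is separable: 2 d(√h)/dt = −0.007031/A, so √h = √h₀ − (0.007031/(2A)) t.
t = 2A(√h₀ − √h)/0.007031 = 2·5.347·(√1.332 − √0.1100)/0.007031
  = 10.6940 × (1.15412 − 0.331662) / 0.007031 = 1250.94 s.

1251 s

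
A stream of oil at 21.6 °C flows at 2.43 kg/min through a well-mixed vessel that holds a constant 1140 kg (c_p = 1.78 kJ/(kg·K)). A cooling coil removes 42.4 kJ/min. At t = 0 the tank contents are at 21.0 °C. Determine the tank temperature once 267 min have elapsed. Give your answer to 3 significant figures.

17.0 °C

M c_p dT/dt = ṁ c_p (T_in − T) − Q̇.
Rearrange: dT/dt = (T_ss − T)/τ with τ = M/ṁ = 469.14 min and T_ss = T_in − Q̇/(ṁ c_p) = 11.797 °C.
Solution: T(t) = T_ss + (T₀ − T_ss) e^(−t/τ).
T(267) = 11.797 + (9.2026)·e^(−267/469.14) = 11.797 + (9.2026)·0.56602 = 17.006 °C.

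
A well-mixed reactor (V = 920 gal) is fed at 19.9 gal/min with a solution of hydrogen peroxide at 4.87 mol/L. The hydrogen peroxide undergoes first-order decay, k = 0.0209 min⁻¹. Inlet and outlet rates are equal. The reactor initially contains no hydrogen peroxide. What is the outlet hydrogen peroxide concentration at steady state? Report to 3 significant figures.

2.48 mol/L

V dC/dt = Q(C_in − C) − k V C.
Steady state (dC/dt = 0): C_ss = Q C_in/(Q + kV) = C_in/(1 + kV/Q).
C_ss = 19.9·4.87/(19.9 + 0.0209·920) = 96.913/39.128 = 2.4768 mol/L.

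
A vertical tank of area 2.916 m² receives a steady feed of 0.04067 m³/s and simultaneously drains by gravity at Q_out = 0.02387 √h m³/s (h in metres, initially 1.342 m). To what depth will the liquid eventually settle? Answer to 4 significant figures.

2.903 m

A dh/dt = Q_in − 0.02387 √h. Steady state requires inflow = outflow:
Q_in = 0.02387 √h_ss ⇒ √h_ss = 0.04067/0.02387 = 1.70381.
h_ss = 1.70381² = 2.90298 m. (Since h₀ = 1.342 m < h_ss, the level will rise toward this value.)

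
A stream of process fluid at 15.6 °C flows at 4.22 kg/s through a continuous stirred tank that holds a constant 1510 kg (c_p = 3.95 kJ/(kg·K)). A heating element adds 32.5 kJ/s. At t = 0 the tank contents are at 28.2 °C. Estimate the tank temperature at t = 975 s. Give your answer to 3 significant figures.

M c_p dT/dt = ṁ c_p (T_in − T) + Q̇.
Rearrange: dT/dt = (T_ss − T)/τ with τ = M/ṁ = 357.82 s and T_ss = T_in + Q̇/(ṁ c_p) = 17.550 °C.
Integrating: T(t) = T_ss + (T₀ − T_ss) e^(−t/τ).
T(975) = 17.550 + (10.650)·e^(−975/357.82) = 17.550 + (10.650)·0.065557 = 18.248 °C.

18.2 °C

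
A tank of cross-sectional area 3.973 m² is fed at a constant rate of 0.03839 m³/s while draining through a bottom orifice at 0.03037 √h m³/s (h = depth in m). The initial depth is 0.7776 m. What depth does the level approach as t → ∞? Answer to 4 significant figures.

1.598 m

Level balance: A dh/dt = 0.03839 − 0.03037 √h. Setting dh/dt = 0:
Q_in = 0.03037 √h_ss ⇒ √h_ss = 0.03839/0.03037 = 1.26408.
h_ss = 1.26408² = 1.59789 m. (Since h₀ = 0.7776 m < h_ss, the level will rise toward this value.)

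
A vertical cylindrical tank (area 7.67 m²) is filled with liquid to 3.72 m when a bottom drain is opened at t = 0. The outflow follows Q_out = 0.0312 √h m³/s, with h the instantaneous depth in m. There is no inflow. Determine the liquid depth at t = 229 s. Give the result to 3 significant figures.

With no inflow, A dh/dt = −0.0312 √h.
This is separable: 2 d(√h)/dt = −0.0312/A, so √h = √h₀ − (0.0312/(2A)) t.
√h = √3.72 − 0.0312·229/(2·7.67) = 1.9287 − 0.46576 = 1.4630.
h = 1.4630² = 2.1403 m.

2.14 m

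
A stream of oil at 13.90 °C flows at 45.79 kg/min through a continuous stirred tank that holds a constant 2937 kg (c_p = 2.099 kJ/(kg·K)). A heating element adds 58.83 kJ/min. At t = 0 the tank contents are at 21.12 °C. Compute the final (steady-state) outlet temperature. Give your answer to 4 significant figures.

First-law balance (no shaft work): M c_p dT/dt = ṁ c_p (T_in − T) + 58.83.
At steady state dT/dt = 0 ⇒ T_ss = T_in + Q̇/(ṁ c_p) = 13.90 + 58.83/(45.79·2.099) = 14.5121 °C.

14.51 °C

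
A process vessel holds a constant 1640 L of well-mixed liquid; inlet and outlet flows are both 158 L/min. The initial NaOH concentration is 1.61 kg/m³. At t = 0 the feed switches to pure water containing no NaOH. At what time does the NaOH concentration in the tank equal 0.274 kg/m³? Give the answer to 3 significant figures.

Transient balance on the dissolved component: V dC/dt = Q(C_in − C), so τ = V/Q = 10.380 min.
C(t) = C_in + (C₀ − C_in) e^(−t/τ). Set C = 0.274 and solve for t:
e^(−t/τ) = (C − C_in)/(C₀ − C_in) = (0.274 − 0)/(1.61 − 0) = 0.17019
t = −τ ln(…) = 10.380 × 1.7709 = 18.381 min.

18.4 min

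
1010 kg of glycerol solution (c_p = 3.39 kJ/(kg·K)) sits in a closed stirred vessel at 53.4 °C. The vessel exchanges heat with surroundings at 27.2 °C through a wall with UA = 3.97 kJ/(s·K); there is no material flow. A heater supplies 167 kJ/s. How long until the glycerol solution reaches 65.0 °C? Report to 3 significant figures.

Unsteady energy balance on the tank contents: M c_p dT/dt = −UA(T − T_amb) + Q̇.
τ = M c_p/UA = 862.44 s; T_ss = T_amb + Q̇/UA = 27.2 + 167/3.97 = 69.265 °C.
T(t) = T_ss + (T₀ − T_ss)e^(−t/τ); set T = 65.0:
t = −τ ln[(T − T_ss)/(T₀ − T_ss)] = −862.44 · ln(0.26885) = 1132.9 s.

1130 s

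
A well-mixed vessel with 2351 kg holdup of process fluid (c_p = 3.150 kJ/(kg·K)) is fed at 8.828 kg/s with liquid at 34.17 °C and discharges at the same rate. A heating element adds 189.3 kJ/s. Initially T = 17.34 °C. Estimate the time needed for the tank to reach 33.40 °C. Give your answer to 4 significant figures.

303.0 s

M c_p dT/dt = ṁ c_p (T_in − T) + Q̇.
τ = M/ṁ = 266.312 s; T_ss = T_in + Q̇/(ṁ c_p) = 40.9773 °C.
T(t) = T_ss + (T₀ − T_ss) e^(−t/τ). Set T = 33.40:
e^(−t/τ) = (33.40 − 40.9773)/(17.34 − 40.9773) = 0.320567
t = −266.312 · ln(0.320567) = 302.974 s.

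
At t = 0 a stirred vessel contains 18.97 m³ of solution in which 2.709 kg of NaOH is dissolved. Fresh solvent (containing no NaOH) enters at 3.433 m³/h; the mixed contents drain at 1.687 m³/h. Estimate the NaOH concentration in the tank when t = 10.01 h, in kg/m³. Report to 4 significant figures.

Let m(t) be the amount of NaOH. Volume: V(t) = V₀ + (Q_in − Q_out) t = 18.97 + 1.74600 t; V(10.01) = 36.4475 m³.
No NaOH enters, so dm/dt = −Q_out · (m/V).
dm/m = −Q_out dt/(V₀ + 1.74600 t); integrating gives ln(m/m₀) = −(Q_out/(Q_in−Q_out)) ln(V/V₀).
m = m₀ (V₀/V)^(Q_out/(Q_in−Q_out)) = 2.709 × (18.97/36.4475)^(0.966208) = 1.44143 kg.
C = m/V = 1.44143/36.4475 = 0.0395480 kg/m³.

0.03955 kg/m³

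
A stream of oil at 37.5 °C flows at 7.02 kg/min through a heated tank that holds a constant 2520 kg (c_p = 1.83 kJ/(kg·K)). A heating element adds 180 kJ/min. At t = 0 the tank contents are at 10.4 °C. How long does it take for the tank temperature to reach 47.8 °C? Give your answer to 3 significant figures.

863 min

M c_p dT/dt = ṁ c_p (T_in − T) + Q̇.
τ = M/ṁ = 358.97 min; T_ss = T_in + Q̇/(ṁ c_p) = 51.511 °C.
T(t) = T_ss + (T₀ − T_ss) e^(−t/τ). Set T = 47.8:
e^(−t/τ) = (47.8 − 51.511)/(10.4 − 51.511) = 0.090279
t = −358.97 · ln(0.090279) = 863.28 min.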